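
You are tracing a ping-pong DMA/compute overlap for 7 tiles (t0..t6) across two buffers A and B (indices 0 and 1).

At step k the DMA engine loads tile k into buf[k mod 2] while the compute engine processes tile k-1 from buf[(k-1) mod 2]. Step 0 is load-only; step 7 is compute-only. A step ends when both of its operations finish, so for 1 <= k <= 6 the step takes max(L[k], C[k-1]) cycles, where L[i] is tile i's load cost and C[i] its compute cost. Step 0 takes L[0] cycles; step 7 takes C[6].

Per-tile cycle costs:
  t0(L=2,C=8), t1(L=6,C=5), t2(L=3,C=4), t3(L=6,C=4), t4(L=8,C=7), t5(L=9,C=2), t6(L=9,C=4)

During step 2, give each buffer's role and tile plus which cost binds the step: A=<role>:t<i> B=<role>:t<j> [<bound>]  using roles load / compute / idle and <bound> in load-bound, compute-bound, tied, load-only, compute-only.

step 2: A=load:t2 B=compute:t1 [compute-bound]

  0. 2=2c; end=2; A:t0 B:-
  1. max(6,8)=8c; end=10; A:t0 B:t1
  2. max(3,5)=5c; end=15; A:t2 B:t1
  3. max(6,4)=6c; end=21; A:t2 B:t3
  4. max(8,4)=8c; end=29; A:t4 B:t3
  5. max(9,7)=9c; end=38; A:t4 B:t5
  6. max(9,2)=9c; end=47; A:t6 B:t5
  7. 4=4c; end=51; A:t6 B:t5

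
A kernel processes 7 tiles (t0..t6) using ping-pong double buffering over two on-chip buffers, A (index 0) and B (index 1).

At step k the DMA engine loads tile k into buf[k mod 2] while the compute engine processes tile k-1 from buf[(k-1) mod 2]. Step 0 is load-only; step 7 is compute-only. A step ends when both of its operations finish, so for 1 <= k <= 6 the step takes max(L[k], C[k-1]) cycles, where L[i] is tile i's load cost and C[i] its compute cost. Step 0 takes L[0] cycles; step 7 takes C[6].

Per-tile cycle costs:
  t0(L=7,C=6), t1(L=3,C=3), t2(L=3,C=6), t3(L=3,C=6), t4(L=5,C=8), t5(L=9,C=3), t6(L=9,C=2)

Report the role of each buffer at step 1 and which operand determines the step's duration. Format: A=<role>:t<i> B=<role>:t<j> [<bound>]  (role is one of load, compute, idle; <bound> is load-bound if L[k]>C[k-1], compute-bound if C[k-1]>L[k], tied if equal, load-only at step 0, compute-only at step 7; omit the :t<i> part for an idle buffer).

k=0 load=t0/7c comp=- wait=7 total=7
k=1 load=t1/3c comp=t0/6c wait=6 total=13
k=2 load=t2/3c comp=t1/3c wait=3 total=16
k=3 load=t3/3c comp=t2/6c wait=6 total=22
k=4 load=t4/5c comp=t3/6c wait=6 total=28
k=5 load=t5/9c comp=t4/8c wait=9 total=37
k=6 load=t6/9c comp=t5/3c wait=9 total=46
k=7 load=- comp=t6/2c wait=2 total=48

step 1: A=compute:t0 B=load:t1 [compute-bound]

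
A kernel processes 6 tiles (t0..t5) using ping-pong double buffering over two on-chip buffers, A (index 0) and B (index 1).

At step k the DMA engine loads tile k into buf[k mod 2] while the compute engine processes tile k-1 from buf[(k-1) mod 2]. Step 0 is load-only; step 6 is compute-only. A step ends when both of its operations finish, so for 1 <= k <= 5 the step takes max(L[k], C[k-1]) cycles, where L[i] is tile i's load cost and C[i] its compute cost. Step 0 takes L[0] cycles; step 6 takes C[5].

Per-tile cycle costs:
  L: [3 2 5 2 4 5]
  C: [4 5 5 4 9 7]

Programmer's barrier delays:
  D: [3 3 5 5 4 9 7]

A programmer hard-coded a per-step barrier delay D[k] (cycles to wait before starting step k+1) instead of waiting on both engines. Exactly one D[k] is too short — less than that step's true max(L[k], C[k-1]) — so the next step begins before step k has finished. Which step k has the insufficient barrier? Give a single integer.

hazard at step 1

[0] required=L[0]=3=3 vs D=3 ok
[1] required=max(L[1]=2,C[0]=4)=4 vs D=3 SHORT
[2] required=max(L[2]=5,C[1]=5)=5 vs D=5 ok
[3] required=max(L[3]=2,C[2]=5)=5 vs D=5 ok
[4] required=max(L[4]=4,C[3]=4)=4 vs D=4 ok
[5] required=max(L[5]=5,C[4]=9)=9 vs D=9 ok
[6] required=C[5]=7=7 vs D=7 ok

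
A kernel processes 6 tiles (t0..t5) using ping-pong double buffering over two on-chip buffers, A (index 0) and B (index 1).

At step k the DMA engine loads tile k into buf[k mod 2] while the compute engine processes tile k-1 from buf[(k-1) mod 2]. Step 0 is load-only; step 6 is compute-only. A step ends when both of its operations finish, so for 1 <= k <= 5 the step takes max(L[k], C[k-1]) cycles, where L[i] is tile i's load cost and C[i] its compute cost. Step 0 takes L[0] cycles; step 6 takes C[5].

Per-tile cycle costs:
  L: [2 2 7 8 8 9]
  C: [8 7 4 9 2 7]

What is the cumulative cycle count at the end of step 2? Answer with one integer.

end_cycle[2] = 17

step 0: L[0]=2 → dur=2, Σ=2 | A=load:t0 B=idle [load-only]
step 1: L[1]=2 C[0]=8 → dur=8, Σ=10 | A=compute:t0 B=load:t1 [compute-bound]
step 2: L[2]=7 C[1]=7 → dur=7, Σ=17 | A=load:t2 B=compute:t1 [tied]
step 3: L[3]=8 C[2]=4 → dur=8, Σ=25 | A=compute:t2 B=load:t3 [load-bound]
step 4: L[4]=8 C[3]=9 → dur=9, Σ=34 | A=load:t4 B=compute:t3 [compute-bound]
step 5: L[5]=9 C[4]=2 → dur=9, Σ=43 | A=compute:t4 B=load:t5 [load-bound]
step 6: C[5]=7 → dur=7, Σ=50 | A=idle B=compute:t5 [compute-only]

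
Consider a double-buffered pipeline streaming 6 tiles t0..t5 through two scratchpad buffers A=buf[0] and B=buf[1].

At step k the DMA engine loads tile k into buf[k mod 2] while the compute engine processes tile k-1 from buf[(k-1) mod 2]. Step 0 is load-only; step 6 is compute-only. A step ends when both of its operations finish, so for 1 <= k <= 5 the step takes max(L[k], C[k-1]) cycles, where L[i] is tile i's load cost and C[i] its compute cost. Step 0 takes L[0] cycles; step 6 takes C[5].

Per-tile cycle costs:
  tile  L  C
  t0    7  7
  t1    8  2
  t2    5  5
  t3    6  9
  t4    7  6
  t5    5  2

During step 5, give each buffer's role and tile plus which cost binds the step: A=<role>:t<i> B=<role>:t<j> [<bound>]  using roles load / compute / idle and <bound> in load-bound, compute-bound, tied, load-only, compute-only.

step 5: A=compute:t4 B=load:t5 [compute-bound]

  0. 7=7c; end=7; A:t0 B:-
  1. max(8,7)=8c; end=15; A:t0 B:t1
  2. max(5,2)=5c; end=20; A:t2 B:t1
  3. max(6,5)=6c; end=26; A:t2 B:t3
  4. max(7,9)=9c; end=35; A:t4 B:t3
  5. max(5,6)=6c; end=41; A:t4 B:t5
  6. 2=2c; end=43; A:t4 B:t5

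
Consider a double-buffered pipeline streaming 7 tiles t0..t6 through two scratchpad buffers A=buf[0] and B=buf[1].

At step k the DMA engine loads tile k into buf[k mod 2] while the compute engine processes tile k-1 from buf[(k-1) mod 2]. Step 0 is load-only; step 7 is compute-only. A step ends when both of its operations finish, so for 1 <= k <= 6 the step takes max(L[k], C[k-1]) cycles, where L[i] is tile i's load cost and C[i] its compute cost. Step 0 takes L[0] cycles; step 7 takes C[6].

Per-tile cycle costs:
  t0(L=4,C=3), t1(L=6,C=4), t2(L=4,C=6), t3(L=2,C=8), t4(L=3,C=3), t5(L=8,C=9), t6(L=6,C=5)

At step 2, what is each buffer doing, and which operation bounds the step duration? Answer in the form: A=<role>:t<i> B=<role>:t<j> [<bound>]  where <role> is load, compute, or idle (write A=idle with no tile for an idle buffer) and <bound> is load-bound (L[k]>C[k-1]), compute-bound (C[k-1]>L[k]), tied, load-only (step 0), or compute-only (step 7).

step 2: A=load:t2 B=compute:t1 [tied]

  0. 4=4c; end=4; A:t0 B:-
  1. max(6,3)=6c; end=10; A:t0 B:t1
  2. max(4,4)=4c; end=14; A:t2 B:t1
  3. max(2,6)=6c; end=20; A:t2 B:t3
  4. max(3,8)=8c; end=28; A:t4 B:t3
  5. max(8,3)=8c; end=36; A:t4 B:t5
  6. max(6,9)=9c; end=45; A:t6 B:t5
  7. 5=5c; end=50; A:t6 B:t5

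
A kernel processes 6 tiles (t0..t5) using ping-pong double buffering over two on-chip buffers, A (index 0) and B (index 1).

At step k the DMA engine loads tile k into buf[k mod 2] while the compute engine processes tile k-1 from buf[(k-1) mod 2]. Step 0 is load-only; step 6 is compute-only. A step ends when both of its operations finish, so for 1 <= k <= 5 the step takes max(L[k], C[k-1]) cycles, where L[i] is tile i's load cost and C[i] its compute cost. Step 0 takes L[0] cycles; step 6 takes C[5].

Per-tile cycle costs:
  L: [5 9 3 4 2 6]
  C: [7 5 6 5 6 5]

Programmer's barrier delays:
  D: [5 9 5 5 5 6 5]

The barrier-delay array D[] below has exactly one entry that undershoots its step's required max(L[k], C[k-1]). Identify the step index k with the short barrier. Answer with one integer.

hazard at step 3

k=0 barrier L[0]=5→5c, D[0]=5 ok
k=1 barrier max(L[1]=9,C[0]=7)→9c, D[1]=9 ok
k=2 barrier max(L[2]=3,C[1]=5)→5c, D[2]=5 ok
k=3 barrier max(L[3]=4,C[2]=6)→6c, D[3]=5 SHORT
k=4 barrier max(L[4]=2,C[3]=5)→5c, D[4]=5 ok
k=5 barrier max(L[5]=6,C[4]=6)→6c, D[5]=6 ok
k=6 barrier C[5]=5→5c, D[6]=5 ok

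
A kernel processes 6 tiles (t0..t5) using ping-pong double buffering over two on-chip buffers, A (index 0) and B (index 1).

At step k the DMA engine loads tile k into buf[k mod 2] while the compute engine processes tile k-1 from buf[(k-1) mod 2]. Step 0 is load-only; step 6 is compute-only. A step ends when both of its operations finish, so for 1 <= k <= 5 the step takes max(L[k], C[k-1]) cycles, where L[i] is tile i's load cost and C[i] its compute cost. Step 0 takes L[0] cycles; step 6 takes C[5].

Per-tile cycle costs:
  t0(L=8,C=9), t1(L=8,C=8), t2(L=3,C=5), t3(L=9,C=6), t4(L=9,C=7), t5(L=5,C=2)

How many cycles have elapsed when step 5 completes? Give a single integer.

end_cycle[5] = 50

k=0 load=t0/8c comp=- wait=8 total=8
k=1 load=t1/8c comp=t0/9c wait=9 total=17
k=2 load=t2/3c comp=t1/8c wait=8 total=25
k=3 load=t3/9c comp=t2/5c wait=9 total=34
k=4 load=t4/9c comp=t3/6c wait=9 total=43
k=5 load=t5/5c comp=t4/7c wait=7 total=50
k=6 load=- comp=t5/2c wait=2 total=52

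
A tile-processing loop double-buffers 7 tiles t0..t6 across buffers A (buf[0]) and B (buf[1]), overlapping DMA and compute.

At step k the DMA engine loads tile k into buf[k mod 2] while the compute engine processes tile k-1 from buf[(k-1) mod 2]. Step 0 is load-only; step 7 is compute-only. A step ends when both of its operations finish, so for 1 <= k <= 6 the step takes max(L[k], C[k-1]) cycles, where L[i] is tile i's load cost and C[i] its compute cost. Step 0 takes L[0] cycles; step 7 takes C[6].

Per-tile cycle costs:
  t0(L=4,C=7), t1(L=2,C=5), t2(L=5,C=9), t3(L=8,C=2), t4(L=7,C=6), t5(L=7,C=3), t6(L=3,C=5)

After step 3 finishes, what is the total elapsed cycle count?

end_cycle[3] = 25

k=0 load=t0/4c comp=- wait=4 total=4
k=1 load=t1/2c comp=t0/7c wait=7 total=11
k=2 load=t2/5c comp=t1/5c wait=5 total=16
k=3 load=t3/8c comp=t2/9c wait=9 total=25
k=4 load=t4/7c comp=t3/2c wait=7 total=32
k=5 load=t5/7c comp=t4/6c wait=7 total=39
k=6 load=t6/3c comp=t5/3c wait=3 total=42
k=7 load=- comp=t6/5c wait=5 total=47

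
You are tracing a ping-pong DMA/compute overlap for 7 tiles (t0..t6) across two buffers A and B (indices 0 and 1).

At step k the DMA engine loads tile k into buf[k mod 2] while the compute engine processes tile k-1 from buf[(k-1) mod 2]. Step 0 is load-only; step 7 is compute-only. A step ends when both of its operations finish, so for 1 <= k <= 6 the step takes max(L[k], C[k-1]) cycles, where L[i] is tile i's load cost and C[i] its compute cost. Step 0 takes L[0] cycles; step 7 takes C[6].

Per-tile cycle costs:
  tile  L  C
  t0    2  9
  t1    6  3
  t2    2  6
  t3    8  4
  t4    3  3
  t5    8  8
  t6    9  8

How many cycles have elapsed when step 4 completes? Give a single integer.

  0. 2=2c; end=2; A:t0 B:-
  1. max(6,9)=9c; end=11; A:t0 B:t1
  2. max(2,3)=3c; end=14; A:t2 B:t1
  3. max(8,6)=8c; end=22; A:t2 B:t3
  4. max(3,4)=4c; end=26; A:t4 B:t3
  5. max(8,3)=8c; end=34; A:t4 B:t5
  6. max(9,8)=9c; end=43; A:t6 B:t5
  7. 8=8c; end=51; A:t6 B:t5

end_cycle[4] = 26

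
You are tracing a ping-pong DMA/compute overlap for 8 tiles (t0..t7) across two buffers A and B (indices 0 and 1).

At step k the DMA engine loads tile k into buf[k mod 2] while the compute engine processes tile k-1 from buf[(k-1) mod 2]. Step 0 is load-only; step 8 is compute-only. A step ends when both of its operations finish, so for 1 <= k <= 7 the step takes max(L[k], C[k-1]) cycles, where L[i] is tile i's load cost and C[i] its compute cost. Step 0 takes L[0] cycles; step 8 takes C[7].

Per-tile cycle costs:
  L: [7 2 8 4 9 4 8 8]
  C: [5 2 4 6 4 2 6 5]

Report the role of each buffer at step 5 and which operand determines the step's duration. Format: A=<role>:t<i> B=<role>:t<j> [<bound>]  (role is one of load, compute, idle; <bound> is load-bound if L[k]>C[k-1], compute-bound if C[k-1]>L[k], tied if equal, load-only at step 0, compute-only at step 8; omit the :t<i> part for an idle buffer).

step 5: A=compute:t4 B=load:t5 [tied]

  0. 7=7c; end=7; A:t0 B:-
  1. max(2,5)=5c; end=12; A:t0 B:t1
  2. max(8,2)=8c; end=20; A:t2 B:t1
  3. max(4,4)=4c; end=24; A:t2 B:t3
  4. max(9,6)=9c; end=33; A:t4 B:t3
  5. max(4,4)=4c; end=37; A:t4 B:t5
  6. max(8,2)=8c; end=45; A:t6 B:t5
  7. max(8,6)=8c; end=53; A:t6 B:t7
  8. 5=5c; end=58; A:t6 B:t7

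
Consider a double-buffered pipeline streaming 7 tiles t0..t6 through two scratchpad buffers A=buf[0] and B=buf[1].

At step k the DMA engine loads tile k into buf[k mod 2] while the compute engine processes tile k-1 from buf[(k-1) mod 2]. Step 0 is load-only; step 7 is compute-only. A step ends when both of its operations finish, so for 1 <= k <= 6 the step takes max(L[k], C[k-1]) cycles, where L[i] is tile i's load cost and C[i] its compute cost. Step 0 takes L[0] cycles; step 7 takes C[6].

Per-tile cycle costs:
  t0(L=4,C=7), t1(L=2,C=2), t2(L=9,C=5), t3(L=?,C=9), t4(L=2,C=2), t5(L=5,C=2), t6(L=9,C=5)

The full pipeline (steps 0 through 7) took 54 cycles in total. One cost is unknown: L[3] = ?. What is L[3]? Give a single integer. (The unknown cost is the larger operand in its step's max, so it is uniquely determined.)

step 0 → dur = L[0]=4 = 4
step 1 → dur = max(L[1]=2, C[0]=7) = 7
step 2 → dur = max(L[2]=9, C[1]=2) = 9
step 3 → dur = max(L[3]=?, C[2]=5) = L[3]  (unknown; binding)
step 4 → dur = max(L[4]=2, C[3]=9) = 9
step 5 → dur = max(L[5]=5, C[4]=2) = 5
step 6 → dur = max(L[6]=9, C[5]=2) = 9
step 7 → dur = C[6]=5 = 5
sum of known step durations = 48
dur[3] = total - known = 54 - 48 = 6
L[3] is the binding max in step 3, so L[3] = dur[3] = 6

L[3] = 6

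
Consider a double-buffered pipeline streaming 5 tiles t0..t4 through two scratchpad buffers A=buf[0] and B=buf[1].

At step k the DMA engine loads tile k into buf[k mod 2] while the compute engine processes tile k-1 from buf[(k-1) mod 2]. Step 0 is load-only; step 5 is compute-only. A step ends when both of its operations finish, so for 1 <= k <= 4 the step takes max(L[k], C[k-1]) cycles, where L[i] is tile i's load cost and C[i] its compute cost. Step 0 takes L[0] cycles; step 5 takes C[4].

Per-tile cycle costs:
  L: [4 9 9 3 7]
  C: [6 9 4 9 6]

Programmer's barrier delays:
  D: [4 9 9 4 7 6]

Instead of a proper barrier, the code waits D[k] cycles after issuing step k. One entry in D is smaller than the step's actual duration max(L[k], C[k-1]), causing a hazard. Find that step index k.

k=0 barrier L[0]=4→4c, D[0]=4 ok
k=1 barrier max(L[1]=9,C[0]=6)→9c, D[1]=9 ok
k=2 barrier max(L[2]=9,C[1]=9)→9c, D[2]=9 ok
k=3 barrier max(L[3]=3,C[2]=4)→4c, D[3]=4 ok
k=4 barrier max(L[4]=7,C[3]=9)→9c, D[4]=7 SHORT
k=5 barrier C[4]=6→6c, D[5]=6 ok

hazard at step 4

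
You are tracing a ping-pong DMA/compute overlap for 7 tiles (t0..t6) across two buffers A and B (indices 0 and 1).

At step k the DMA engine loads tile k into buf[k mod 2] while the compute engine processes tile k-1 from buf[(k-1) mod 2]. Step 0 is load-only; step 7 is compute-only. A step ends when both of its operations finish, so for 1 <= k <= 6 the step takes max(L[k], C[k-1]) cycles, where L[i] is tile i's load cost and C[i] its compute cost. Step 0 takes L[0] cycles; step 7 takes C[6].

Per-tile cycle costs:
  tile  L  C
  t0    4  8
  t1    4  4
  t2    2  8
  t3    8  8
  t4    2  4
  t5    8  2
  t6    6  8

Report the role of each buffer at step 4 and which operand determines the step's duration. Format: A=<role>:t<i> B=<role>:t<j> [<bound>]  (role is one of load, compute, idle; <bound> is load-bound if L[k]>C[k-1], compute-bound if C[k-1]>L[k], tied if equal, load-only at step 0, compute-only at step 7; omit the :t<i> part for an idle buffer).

step 0: L[0]=4 → dur=4, Σ=4 | A=load:t0 B=idle [load-only]
step 1: L[1]=4 C[0]=8 → dur=8, Σ=12 | A=compute:t0 B=load:t1 [compute-bound]
step 2: L[2]=2 C[1]=4 → dur=4, Σ=16 | A=load:t2 B=compute:t1 [compute-bound]
step 3: L[3]=8 C[2]=8 → dur=8, Σ=24 | A=compute:t2 B=load:t3 [tied]
step 4: L[4]=2 C[3]=8 → dur=8, Σ=32 | A=load:t4 B=compute:t3 [compute-bound]
step 5: L[5]=8 C[4]=4 → dur=8, Σ=40 | A=compute:t4 B=load:t5 [load-bound]
step 6: L[6]=6 C[5]=2 → dur=6, Σ=46 | A=load:t6 B=compute:t5 [load-bound]
step 7: C[6]=8 → dur=8, Σ=54 | A=compute:t6 B=idle [compute-only]

step 4: A=load:t4 B=compute:t3 [compute-bound]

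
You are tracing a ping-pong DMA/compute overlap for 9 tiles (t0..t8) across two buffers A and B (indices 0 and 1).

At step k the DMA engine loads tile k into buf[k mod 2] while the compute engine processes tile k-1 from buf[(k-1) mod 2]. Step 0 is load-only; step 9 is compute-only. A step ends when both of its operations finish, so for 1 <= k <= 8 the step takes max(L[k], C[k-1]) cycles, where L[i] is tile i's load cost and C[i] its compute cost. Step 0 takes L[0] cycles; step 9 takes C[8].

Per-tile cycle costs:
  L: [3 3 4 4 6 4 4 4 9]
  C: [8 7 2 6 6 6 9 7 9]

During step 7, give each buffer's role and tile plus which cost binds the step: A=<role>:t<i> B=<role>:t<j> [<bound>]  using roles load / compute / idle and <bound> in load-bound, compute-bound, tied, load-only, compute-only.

[0] DMA t0→A (3c) ∥ CU idle ⇒ 3c, clock 3
[1] DMA t1→B (3c) ∥ CU A:t0 (8c) ⇒ 8c, clock 11
[2] DMA t2→A (4c) ∥ CU B:t1 (7c) ⇒ 7c, clock 18
[3] DMA t3→B (4c) ∥ CU A:t2 (2c) ⇒ 4c, clock 22
[4] DMA t4→A (6c) ∥ CU B:t3 (6c) ⇒ 6c, clock 28
[5] DMA t5→B (4c) ∥ CU A:t4 (6c) ⇒ 6c, clock 34
[6] DMA t6→A (4c) ∥ CU B:t5 (6c) ⇒ 6c, clock 40
[7] DMA t7→B (4c) ∥ CU A:t6 (9c) ⇒ 9c, clock 49
[8] DMA t8→A (9c) ∥ CU B:t7 (7c) ⇒ 9c, clock 58
[9] DMA idle ∥ CU A:t8 (9c) ⇒ 9c, clock 67

step 7: A=compute:t6 B=load:t7 [compute-bound]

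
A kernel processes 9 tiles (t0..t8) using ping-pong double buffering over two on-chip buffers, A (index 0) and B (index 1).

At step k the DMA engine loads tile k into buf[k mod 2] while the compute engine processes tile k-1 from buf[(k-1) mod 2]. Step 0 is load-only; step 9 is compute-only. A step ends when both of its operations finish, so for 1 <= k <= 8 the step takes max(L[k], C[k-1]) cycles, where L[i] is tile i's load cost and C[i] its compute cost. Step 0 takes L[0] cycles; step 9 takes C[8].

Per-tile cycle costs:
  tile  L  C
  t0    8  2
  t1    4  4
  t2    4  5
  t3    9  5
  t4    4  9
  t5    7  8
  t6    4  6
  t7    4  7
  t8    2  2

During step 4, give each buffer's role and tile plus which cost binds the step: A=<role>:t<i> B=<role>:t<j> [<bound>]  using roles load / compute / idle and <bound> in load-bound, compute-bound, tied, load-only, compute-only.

step 4: A=load:t4 B=compute:t3 [compute-bound]

k=0 load=t0/8c comp=- wait=8 total=8
k=1 load=t1/4c comp=t0/2c wait=4 total=12
k=2 load=t2/4c comp=t1/4c wait=4 total=16
k=3 load=t3/9c comp=t2/5c wait=9 total=25
k=4 load=t4/4c comp=t3/5c wait=5 total=30
k=5 load=t5/7c comp=t4/9c wait=9 total=39
k=6 load=t6/4c comp=t5/8c wait=8 total=47
k=7 load=t7/4c comp=t6/6c wait=6 total=53
k=8 load=t8/2c comp=t7/7c wait=7 total=60
k=9 load=- comp=t8/2c wait=2 total=62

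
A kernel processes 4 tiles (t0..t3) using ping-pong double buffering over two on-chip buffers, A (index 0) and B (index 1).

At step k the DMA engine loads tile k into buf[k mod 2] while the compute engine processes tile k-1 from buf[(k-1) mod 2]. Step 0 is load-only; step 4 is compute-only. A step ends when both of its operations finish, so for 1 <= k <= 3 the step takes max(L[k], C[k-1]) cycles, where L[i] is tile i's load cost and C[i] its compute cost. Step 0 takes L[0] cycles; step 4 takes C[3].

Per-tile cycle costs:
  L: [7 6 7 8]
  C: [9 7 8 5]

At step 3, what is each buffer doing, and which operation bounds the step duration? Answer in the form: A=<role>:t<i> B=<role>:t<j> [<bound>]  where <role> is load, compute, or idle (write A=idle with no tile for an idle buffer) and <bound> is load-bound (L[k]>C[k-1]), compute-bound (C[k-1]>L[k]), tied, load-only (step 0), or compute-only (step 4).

step 3: A=compute:t2 B=load:t3 [tied]

  0. 7=7c; end=7; A:t0 B:-
  1. max(6,9)=9c; end=16; A:t0 B:t1
  2. max(7,7)=7c; end=23; A:t2 B:t1
  3. max(8,8)=8c; end=31; A:t2 B:t3
  4. 5=5c; end=36; A:t2 B:t3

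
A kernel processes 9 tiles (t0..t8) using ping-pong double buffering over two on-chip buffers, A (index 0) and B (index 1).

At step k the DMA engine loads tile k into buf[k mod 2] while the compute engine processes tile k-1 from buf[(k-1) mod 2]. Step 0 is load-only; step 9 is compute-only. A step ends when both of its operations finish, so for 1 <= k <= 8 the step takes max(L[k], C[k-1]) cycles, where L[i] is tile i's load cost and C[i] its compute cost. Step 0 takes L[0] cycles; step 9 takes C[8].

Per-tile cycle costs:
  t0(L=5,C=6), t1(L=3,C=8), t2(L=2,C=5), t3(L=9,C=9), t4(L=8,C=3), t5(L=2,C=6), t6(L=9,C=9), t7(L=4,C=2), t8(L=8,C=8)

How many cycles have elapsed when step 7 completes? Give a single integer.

end_cycle[7] = 58

k=0 load=t0/5c comp=- wait=5 total=5
k=1 load=t1/3c comp=t0/6c wait=6 total=11
k=2 load=t2/2c comp=t1/8c wait=8 total=19
k=3 load=t3/9c comp=t2/5c wait=9 total=28
k=4 load=t4/8c comp=t3/9c wait=9 total=37
k=5 load=t5/2c comp=t4/3c wait=3 total=40
k=6 load=t6/9c comp=t5/6c wait=9 total=49
k=7 load=t7/4c comp=t6/9c wait=9 total=58
k=8 load=t8/8c comp=t7/2c wait=8 total=66
k=9 load=- comp=t8/8c wait=8 total=74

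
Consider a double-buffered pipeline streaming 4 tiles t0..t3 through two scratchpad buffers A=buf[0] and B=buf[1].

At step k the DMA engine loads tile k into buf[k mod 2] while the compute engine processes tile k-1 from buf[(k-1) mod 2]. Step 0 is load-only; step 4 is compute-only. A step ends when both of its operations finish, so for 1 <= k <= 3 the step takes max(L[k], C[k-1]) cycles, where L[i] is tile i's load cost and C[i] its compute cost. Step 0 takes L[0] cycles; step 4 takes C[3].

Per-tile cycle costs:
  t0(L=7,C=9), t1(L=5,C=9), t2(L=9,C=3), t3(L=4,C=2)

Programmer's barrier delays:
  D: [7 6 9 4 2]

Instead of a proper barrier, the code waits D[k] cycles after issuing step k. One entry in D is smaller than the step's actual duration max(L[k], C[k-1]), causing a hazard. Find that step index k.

[0] required=L[0]=7=7 vs D=7 ok
[1] required=max(L[1]=5,C[0]=9)=9 vs D=6 SHORT
[2] required=max(L[2]=9,C[1]=9)=9 vs D=9 ok
[3] required=max(L[3]=4,C[2]=3)=4 vs D=4 ok
[4] required=C[3]=2=2 vs D=2 ok

hazard at step 1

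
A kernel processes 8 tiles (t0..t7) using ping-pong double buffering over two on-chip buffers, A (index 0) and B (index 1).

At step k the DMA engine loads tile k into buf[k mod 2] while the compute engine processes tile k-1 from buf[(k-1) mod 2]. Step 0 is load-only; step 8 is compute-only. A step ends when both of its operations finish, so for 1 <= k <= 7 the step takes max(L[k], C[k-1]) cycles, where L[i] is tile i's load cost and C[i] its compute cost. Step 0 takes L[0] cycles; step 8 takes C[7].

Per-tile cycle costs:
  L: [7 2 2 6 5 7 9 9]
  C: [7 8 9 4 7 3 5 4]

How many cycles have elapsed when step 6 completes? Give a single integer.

end_cycle[6] = 52

k=0 load=t0/7c comp=- wait=7 total=7
k=1 load=t1/2c comp=t0/7c wait=7 total=14
k=2 load=t2/2c comp=t1/8c wait=8 total=22
k=3 load=t3/6c comp=t2/9c wait=9 total=31
k=4 load=t4/5c comp=t3/4c wait=5 total=36
k=5 load=t5/7c comp=t4/7c wait=7 total=43
k=6 load=t6/9c comp=t5/3c wait=9 total=52
k=7 load=t7/9c comp=t6/5c wait=9 total=61
k=8 load=- comp=t7/4c wait=4 total=65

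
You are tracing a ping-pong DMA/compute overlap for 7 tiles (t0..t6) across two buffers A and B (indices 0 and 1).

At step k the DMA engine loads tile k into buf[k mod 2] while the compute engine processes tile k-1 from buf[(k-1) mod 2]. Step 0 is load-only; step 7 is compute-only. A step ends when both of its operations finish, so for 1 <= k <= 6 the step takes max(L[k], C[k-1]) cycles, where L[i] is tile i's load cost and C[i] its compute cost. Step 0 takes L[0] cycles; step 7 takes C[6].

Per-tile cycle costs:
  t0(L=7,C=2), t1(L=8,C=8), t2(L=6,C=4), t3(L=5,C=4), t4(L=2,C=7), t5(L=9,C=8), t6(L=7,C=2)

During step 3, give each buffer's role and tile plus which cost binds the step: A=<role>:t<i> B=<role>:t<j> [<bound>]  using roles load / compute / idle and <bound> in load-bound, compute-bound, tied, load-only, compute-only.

step 3: A=compute:t2 B=load:t3 [load-bound]

k=0 load=t0/7c comp=- wait=7 total=7
k=1 load=t1/8c comp=t0/2c wait=8 total=15
k=2 load=t2/6c comp=t1/8c wait=8 total=23
k=3 load=t3/5c comp=t2/4c wait=5 total=28
k=4 load=t4/2c comp=t3/4c wait=4 total=32
k=5 load=t5/9c comp=t4/7c wait=9 total=41
k=6 load=t6/7c comp=t5/8c wait=8 total=49
k=7 load=- comp=t6/2c wait=2 total=51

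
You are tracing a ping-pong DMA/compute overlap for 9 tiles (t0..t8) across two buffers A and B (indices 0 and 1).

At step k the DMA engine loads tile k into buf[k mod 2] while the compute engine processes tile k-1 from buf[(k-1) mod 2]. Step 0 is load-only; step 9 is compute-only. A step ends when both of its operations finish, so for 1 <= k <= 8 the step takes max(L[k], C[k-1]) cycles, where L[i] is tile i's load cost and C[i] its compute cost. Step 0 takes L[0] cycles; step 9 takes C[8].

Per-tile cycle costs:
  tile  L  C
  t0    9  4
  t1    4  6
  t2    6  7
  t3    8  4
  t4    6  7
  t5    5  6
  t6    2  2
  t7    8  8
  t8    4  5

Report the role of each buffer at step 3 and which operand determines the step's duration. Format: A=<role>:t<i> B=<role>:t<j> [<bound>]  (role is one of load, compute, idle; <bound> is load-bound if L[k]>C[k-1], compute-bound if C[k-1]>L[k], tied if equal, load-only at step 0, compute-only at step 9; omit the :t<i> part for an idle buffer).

  0. 9=9c; end=9; A:t0 B:-
  1. max(4,4)=4c; end=13; A:t0 B:t1
  2. max(6,6)=6c; end=19; A:t2 B:t1
  3. max(8,7)=8c; end=27; A:t2 B:t3
  4. max(6,4)=6c; end=33; A:t4 B:t3
  5. max(5,7)=7c; end=40; A:t4 B:t5
  6. max(2,6)=6c; end=46; A:t6 B:t5
  7. max(8,2)=8c; end=54; A:t6 B:t7
  8. max(4,8)=8c; end=62; A:t8 B:t7
  9. 5=5c; end=67; A:t8 B:t7

step 3: A=compute:t2 B=load:t3 [load-bound]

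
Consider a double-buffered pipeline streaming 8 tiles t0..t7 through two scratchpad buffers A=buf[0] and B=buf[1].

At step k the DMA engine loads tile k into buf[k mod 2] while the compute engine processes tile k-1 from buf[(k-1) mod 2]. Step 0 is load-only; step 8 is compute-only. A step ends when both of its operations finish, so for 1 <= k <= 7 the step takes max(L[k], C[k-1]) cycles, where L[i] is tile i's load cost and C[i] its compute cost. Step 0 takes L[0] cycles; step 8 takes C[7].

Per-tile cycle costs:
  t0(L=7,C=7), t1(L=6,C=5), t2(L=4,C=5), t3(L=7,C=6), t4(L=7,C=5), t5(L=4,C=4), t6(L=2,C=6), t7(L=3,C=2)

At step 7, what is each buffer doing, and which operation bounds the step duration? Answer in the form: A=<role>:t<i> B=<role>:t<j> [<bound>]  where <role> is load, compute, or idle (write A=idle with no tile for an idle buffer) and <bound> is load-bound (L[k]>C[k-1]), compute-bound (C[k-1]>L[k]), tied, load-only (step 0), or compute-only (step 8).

  0. 7=7c; end=7; A:t0 B:-
  1. max(6,7)=7c; end=14; A:t0 B:t1
  2. max(4,5)=5c; end=19; A:t2 B:t1
  3. max(7,5)=7c; end=26; A:t2 B:t3
  4. max(7,6)=7c; end=33; A:t4 B:t3
  5. max(4,5)=5c; end=38; A:t4 B:t5
  6. max(2,4)=4c; end=42; A:t6 B:t5
  7. max(3,6)=6c; end=48; A:t6 B:t7
  8. 2=2c; end=50; A:t6 B:t7

step 7: A=compute:t6 B=load:t7 [compute-bound]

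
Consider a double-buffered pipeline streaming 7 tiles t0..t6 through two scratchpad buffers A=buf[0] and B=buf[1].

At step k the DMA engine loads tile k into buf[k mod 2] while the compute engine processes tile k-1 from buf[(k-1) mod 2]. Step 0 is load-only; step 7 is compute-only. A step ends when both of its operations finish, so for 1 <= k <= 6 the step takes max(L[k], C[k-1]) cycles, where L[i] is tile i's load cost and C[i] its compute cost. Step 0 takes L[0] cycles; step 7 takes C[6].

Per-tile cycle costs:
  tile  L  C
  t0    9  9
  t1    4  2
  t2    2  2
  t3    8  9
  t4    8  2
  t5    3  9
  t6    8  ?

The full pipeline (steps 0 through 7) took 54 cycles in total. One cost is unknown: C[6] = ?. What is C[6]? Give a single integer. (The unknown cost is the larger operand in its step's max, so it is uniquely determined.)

C[6] = 5

step 0: dur = L[0]=9 = 9
step 1: dur = max(L[1]=4, C[0]=9) = 9
step 2: dur = max(L[2]=2, C[1]=2) = 2
step 3: dur = max(L[3]=8, C[2]=2) = 8
step 4: dur = max(L[4]=8, C[3]=9) = 9
step 5: dur = max(L[5]=3, C[4]=2) = 3
step 6: dur = max(L[6]=8, C[5]=9) = 9
step 7: dur = C[6]=? = C[6]  (unknown; binding)
sum of known step durations = 49
dur[7] = total - known = 54 - 49 = 5
C[6] is the binding max in step 7, so C[6] = dur[7] = 5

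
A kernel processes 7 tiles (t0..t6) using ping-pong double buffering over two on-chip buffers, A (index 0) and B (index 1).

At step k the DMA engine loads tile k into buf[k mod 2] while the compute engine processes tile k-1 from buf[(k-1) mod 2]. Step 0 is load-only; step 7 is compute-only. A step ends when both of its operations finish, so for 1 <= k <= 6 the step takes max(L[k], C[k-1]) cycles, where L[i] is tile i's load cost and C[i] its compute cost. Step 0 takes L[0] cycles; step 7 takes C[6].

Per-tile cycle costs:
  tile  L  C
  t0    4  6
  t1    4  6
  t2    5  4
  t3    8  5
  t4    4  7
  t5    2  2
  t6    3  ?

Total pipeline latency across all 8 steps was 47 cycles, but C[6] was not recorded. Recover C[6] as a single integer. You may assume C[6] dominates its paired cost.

step 0 | dur = L[0]=4 = 4
step 1 | dur = max(L[1]=4, C[0]=6) = 6
step 2 | dur = max(L[2]=5, C[1]=6) = 6
step 3 | dur = max(L[3]=8, C[2]=4) = 8
step 4 | dur = max(L[4]=4, C[3]=5) = 5
step 5 | dur = max(L[5]=2, C[4]=7) = 7
step 6 | dur = max(L[6]=3, C[5]=2) = 3
step 7 | dur = C[6]=? = C[6]  (unknown; binding)
sum of known step durations = 39
dur[7] = total - known = 47 - 39 = 8
C[6] is the binding max in step 7, so C[6] = dur[7] = 8

C[6] = 8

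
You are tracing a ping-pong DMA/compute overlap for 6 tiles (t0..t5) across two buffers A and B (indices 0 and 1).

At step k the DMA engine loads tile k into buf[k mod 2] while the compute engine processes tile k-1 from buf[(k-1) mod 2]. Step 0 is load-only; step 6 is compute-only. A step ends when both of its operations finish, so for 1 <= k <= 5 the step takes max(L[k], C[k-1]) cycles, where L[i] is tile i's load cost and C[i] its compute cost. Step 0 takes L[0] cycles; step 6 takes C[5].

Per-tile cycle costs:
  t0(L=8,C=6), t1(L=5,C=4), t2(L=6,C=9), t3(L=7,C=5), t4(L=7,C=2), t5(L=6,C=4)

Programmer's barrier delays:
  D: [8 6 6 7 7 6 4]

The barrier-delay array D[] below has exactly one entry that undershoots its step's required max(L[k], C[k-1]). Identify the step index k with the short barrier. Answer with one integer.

k=0 barrier L[0]=8→8c, D[0]=8 ok
k=1 barrier max(L[1]=5,C[0]=6)→6c, D[1]=6 ok
k=2 barrier max(L[2]=6,C[1]=4)→6c, D[2]=6 ok
k=3 barrier max(L[3]=7,C[2]=9)→9c, D[3]=7 SHORT
k=4 barrier max(L[4]=7,C[3]=5)→7c, D[4]=7 ok
k=5 barrier max(L[5]=6,C[4]=2)→6c, D[5]=6 ok
k=6 barrier C[5]=4→4c, D[6]=4 ok

hazard at step 3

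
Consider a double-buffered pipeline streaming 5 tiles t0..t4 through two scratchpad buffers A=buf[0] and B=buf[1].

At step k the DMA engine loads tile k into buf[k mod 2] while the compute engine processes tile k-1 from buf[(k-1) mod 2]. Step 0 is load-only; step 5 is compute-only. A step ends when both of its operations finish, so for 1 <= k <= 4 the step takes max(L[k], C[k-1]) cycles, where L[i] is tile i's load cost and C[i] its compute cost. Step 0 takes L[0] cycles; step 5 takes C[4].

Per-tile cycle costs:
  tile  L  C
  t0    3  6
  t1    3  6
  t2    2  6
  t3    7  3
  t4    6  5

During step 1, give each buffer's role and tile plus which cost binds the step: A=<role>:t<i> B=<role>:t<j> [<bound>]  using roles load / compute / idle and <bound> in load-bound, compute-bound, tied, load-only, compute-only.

step 1: A=compute:t0 B=load:t1 [compute-bound]

  0. 3=3c; end=3; A:t0 B:-
  1. max(3,6)=6c; end=9; A:t0 B:t1
  2. max(2,6)=6c; end=15; A:t2 B:t1
  3. max(7,6)=7c; end=22; A:t2 B:t3
  4. max(6,3)=6c; end=28; A:t4 B:t3
  5. 5=5c; end=33; A:t4 B:t3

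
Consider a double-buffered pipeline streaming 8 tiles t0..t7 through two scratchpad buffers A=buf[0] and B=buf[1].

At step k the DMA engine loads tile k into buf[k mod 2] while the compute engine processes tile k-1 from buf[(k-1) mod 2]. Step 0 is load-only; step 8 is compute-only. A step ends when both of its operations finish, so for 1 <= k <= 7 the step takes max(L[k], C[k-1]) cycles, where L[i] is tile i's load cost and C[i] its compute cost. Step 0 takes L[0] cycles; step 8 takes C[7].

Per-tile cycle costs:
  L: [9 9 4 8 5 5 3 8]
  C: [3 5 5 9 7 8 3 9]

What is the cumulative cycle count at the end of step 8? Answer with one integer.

step 0: L[0]=9 → dur=9, Σ=9 | A=load:t0 B=idle [load-only]
step 1: L[1]=9 C[0]=3 → dur=9, Σ=18 | A=compute:t0 B=load:t1 [load-bound]
step 2: L[2]=4 C[1]=5 → dur=5, Σ=23 | A=load:t2 B=compute:t1 [compute-bound]
step 3: L[3]=8 C[2]=5 → dur=8, Σ=31 | A=compute:t2 B=load:t3 [load-bound]
step 4: L[4]=5 C[3]=9 → dur=9, Σ=40 | A=load:t4 B=compute:t3 [compute-bound]
step 5: L[5]=5 C[4]=7 → dur=7, Σ=47 | A=compute:t4 B=load:t5 [compute-bound]
step 6: L[6]=3 C[5]=8 → dur=8, Σ=55 | A=load:t6 B=compute:t5 [compute-bound]
step 7: L[7]=8 C[6]=3 → dur=8, Σ=63 | A=compute:t6 B=load:t7 [load-bound]
step 8: C[7]=9 → dur=9, Σ=72 | A=idle B=compute:t7 [compute-only]

end_cycle[8] = 72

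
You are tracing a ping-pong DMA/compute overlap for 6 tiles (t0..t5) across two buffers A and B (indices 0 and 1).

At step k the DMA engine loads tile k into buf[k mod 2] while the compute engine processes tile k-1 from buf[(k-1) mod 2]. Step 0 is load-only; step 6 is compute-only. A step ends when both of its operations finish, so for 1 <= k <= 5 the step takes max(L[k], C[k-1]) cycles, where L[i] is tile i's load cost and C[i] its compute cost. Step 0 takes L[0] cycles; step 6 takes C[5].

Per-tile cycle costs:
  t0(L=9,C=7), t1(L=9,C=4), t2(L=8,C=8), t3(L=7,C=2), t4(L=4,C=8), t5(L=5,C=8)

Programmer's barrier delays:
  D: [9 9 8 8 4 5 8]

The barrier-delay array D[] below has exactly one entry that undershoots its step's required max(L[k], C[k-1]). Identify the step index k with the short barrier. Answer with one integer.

step 0: need L[0]=9 = 9; D[0]=9 ok
step 1: need max(L[1]=9,C[0]=7) = 9; D[1]=9 ok
step 2: need max(L[2]=8,C[1]=4) = 8; D[2]=8 ok
step 3: need max(L[3]=7,C[2]=8) = 8; D[3]=8 ok
step 4: need max(L[4]=4,C[3]=2) = 4; D[4]=4 ok
step 5: need max(L[5]=5,C[4]=8) = 8; D[5]=5 SHORT
step 6: need C[5]=8 = 8; D[6]=8 ok

hazard at step 5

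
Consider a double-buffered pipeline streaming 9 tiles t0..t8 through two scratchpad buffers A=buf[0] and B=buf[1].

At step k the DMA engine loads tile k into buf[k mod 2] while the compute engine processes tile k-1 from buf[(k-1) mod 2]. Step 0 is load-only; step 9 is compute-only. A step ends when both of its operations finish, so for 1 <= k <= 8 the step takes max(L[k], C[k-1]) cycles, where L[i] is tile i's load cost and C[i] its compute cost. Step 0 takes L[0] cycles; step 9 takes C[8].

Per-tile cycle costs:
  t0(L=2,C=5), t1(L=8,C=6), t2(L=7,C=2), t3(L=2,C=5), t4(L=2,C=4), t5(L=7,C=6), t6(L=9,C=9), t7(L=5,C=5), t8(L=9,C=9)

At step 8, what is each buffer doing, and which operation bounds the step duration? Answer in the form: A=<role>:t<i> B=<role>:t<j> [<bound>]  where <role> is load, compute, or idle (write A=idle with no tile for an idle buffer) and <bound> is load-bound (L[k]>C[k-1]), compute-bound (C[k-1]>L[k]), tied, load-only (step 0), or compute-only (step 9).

  0. 2=2c; end=2; A:t0 B:-
  1. max(8,5)=8c; end=10; A:t0 B:t1
  2. max(7,6)=7c; end=17; A:t2 B:t1
  3. max(2,2)=2c; end=19; A:t2 B:t3
  4. max(2,5)=5c; end=24; A:t4 B:t3
  5. max(7,4)=7c; end=31; A:t4 B:t5
  6. max(9,6)=9c; end=40; A:t6 B:t5
  7. max(5,9)=9c; end=49; A:t6 B:t7
  8. max(9,5)=9c; end=58; A:t8 B:t7
  9. 9=9c; end=67; A:t8 B:t7

step 8: A=load:t8 B=compute:t7 [load-bound]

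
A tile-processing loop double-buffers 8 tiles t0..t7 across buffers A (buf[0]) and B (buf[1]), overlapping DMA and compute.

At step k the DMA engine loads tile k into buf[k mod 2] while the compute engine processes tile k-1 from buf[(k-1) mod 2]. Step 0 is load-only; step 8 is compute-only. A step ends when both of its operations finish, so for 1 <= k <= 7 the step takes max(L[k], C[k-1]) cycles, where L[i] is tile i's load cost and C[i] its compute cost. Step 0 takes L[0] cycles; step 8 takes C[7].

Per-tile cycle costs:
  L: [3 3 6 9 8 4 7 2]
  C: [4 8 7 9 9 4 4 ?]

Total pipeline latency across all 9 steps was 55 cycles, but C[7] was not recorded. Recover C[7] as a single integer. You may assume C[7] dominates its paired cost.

C[7] = 2

step 0 | dur = L[0]=3 = 3
step 1 | dur = max(L[1]=3, C[0]=4) = 4
step 2 | dur = max(L[2]=6, C[1]=8) = 8
step 3 | dur = max(L[3]=9, C[2]=7) = 9
step 4 | dur = max(L[4]=8, C[3]=9) = 9
step 5 | dur = max(L[5]=4, C[4]=9) = 9
step 6 | dur = max(L[6]=7, C[5]=4) = 7
step 7 | dur = max(L[7]=2, C[6]=4) = 4
step 8 | dur = C[7]=? = C[7]  (unknown; binding)
sum of known step durations = 53
dur[8] = total - known = 55 - 53 = 2
C[7] is the binding max in step 8, so C[7] = dur[8] = 2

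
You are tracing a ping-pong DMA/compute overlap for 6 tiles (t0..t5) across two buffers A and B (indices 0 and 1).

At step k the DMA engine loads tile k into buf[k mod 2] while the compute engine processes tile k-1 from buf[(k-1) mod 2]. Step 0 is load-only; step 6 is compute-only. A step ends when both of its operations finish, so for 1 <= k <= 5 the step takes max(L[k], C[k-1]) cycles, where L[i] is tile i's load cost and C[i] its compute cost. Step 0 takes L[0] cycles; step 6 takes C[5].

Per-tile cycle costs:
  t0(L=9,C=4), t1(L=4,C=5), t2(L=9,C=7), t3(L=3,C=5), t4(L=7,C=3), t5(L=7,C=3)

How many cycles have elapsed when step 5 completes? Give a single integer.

step 0: L[0]=9 → dur=9, Σ=9 | A=load:t0 B=idle [load-only]
step 1: L[1]=4 C[0]=4 → dur=4, Σ=13 | A=compute:t0 B=load:t1 [tied]
step 2: L[2]=9 C[1]=5 → dur=9, Σ=22 | A=load:t2 B=compute:t1 [load-bound]
step 3: L[3]=3 C[2]=7 → dur=7, Σ=29 | A=compute:t2 B=load:t3 [compute-bound]
step 4: L[4]=7 C[3]=5 → dur=7, Σ=36 | A=load:t4 B=compute:t3 [load-bound]
step 5: L[5]=7 C[4]=3 → dur=7, Σ=43 | A=compute:t4 B=load:t5 [load-bound]
step 6: C[5]=3 → dur=3, Σ=46 | A=idle B=compute:t5 [compute-only]

end_cycle[5] = 43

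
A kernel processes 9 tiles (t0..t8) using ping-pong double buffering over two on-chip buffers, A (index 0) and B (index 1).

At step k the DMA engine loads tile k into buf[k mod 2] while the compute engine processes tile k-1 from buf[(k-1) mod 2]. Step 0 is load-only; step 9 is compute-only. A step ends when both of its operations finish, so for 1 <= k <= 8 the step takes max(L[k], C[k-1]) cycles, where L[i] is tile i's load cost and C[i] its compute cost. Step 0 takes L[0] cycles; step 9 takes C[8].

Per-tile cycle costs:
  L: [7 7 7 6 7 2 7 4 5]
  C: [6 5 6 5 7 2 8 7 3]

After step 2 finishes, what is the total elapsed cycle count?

  0. 7=7c; end=7; A:t0 B:-
  1. max(7,6)=7c; end=14; A:t0 B:t1
  2. max(7,5)=7c; end=21; A:t2 B:t1
  3. max(6,6)=6c; end=27; A:t2 B:t3
  4. max(7,5)=7c; end=34; A:t4 B:t3
  5. max(2,7)=7c; end=41; A:t4 B:t5
  6. max(7,2)=7c; end=48; A:t6 B:t5
  7. max(4,8)=8c; end=56; A:t6 B:t7
  8. max(5,7)=7c; end=63; A:t8 B:t7
  9. 3=3c; end=66; A:t8 B:t7

end_cycle[2] = 21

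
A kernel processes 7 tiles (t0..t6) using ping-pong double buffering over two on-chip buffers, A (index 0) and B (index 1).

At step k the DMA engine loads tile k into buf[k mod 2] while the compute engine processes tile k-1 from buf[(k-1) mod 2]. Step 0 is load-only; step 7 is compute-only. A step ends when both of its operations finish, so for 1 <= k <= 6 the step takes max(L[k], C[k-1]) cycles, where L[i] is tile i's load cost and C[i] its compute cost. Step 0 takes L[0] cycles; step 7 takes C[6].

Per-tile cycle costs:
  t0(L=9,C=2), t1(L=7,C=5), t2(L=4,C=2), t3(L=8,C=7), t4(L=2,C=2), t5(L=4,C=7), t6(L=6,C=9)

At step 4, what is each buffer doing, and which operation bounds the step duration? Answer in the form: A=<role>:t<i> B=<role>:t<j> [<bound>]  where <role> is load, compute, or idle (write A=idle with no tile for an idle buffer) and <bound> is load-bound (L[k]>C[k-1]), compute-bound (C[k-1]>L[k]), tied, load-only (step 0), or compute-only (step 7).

step 4: A=load:t4 B=compute:t3 [compute-bound]

  0. 9=9c; end=9; A:t0 B:-
  1. max(7,2)=7c; end=16; A:t0 B:t1
  2. max(4,5)=5c; end=21; A:t2 B:t1
  3. max(8,2)=8c; end=29; A:t2 B:t3
  4. max(2,7)=7c; end=36; A:t4 B:t3
  5. max(4,2)=4c; end=40; A:t4 B:t5
  6. max(6,7)=7c; end=47; A:t6 B:t5
  7. 9=9c; end=56; A:t6 B:t5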